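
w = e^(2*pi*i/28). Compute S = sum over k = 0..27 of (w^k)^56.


The roots are w_k = w^k with w = e^(2*pi*i/28), and (w^k)^56 = (w^56)^k.
So S = 1 + u + u^2 + ... + u^(27) with u = w^56.
56 = 2*28 + 0, so 56 is a multiple of 28 and u = (w^28)^2 = 1.
Every one of the 28 terms equals 1: S = 28

S = 28


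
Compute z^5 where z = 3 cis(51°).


r^5 = 3^5 = 243
n*theta = 5*51° = 255° = 255° (mod 360)
a = 243*cos(255°) = -62.8930
b = 243*sin(255°) = -234.7200

243 cis(255°) = -62.8930 - 234.7200i


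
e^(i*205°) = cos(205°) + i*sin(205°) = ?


cos(205°) = -0.9063
sin(205°) = -0.4226

e^(i*205°) = -0.9063 - 0.4226i


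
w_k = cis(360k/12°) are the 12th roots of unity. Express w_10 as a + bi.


Angle = 360*10/12 = 300°
a = cos(300°) = 0.5000
b = sin(300°) = -0.8660

0.5000 - 0.8660i


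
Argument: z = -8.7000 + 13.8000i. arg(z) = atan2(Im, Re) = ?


Re = -8.7, Im = 13.8
arg = atan2(13.8, -8.7) = 122.2288 degrees

arg(z) = 122.2288 degrees


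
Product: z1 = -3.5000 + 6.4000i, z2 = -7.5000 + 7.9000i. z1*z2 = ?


Real = -3.5*(-7.5) - 6.4*7.9 = 26.25 - 50.56 = -24.31
Imag = -3.5*7.9 - (7.5)*6.4 = -27.65 - (48) = -75.65

-24.3100 - 75.6500i


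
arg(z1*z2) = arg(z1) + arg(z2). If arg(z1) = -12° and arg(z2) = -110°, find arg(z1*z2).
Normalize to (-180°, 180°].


arg(z1*z2) = -12° - 110° = -122°
Normalized to (-180°, 180°]: -122°

-122°


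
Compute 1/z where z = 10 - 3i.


|z|^2 = 100+9 = 109
1/z = (10 + 3i)/109

1/z = 0.0917 + 0.0275i


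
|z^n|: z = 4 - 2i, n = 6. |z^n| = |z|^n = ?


|z| = sqrt(16+4) = sqrt(20) = 4.4721
|z^6| = |z|^6 = (sqrt(20))^6 = 20^3 = 8000

|z^6| = 8000


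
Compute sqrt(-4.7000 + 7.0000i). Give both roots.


|z| = sqrt(22.09+49) = 8.4315
sqrt((|z|+a)/2) = sqrt((8.4315+(-4.7))/2) = sqrt(1.8657) = 1.3659
sqrt((|z|-a)/2) = sqrt((8.4315-(-4.7))/2) = sqrt(6.5657) = 2.5624

±(1.3659 + 2.5624i) i.e. 1.3659 + 2.5624i and -1.3659 - 2.5624i


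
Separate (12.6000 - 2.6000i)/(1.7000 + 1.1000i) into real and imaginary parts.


Multiply by conjugate: (12.6000 - 2.6000i)(1.7000 - 1.1000i) / (1.7^2 + 1.1^2)
Numerator real = 12.6*1.7 - (2.6)*1.1 = 18.56
Numerator imag = -2.6*1.7 - 12.6*1.1 = -18.28
Denominator = 4.1
Re(z) = 18.56/4.1 = 4.5268
Im(z) = -18.28/4.1 = -4.4585

Re(z) = 4.5268, Im(z) = -4.4585


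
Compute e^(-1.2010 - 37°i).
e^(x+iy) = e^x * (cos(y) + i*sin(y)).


e^-1.2010 = 0.3009
cos(-37°) = 0.7986
sin(-37°) = -0.6018
Real = 0.3009*0.7986 = 0.2403
Imag = 0.3009*(-0.6018) = -0.1811

0.2403 - 0.1811i


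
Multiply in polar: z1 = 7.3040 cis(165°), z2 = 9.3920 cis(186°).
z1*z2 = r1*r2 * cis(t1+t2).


r = 7.3040 * 9.3920 = 68.5992
theta = 165° + 186° = 351° = 351° (mod 360)

68.5992 cis(351°)


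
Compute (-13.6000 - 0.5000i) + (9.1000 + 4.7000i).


Real: -13.6 + 9.1 = -4.5
Imag: -0.5 + 4.7 = 4.2

-4.5000 + 4.2000i


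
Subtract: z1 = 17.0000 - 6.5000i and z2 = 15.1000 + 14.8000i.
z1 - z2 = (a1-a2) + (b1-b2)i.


Real: 17 - 15.1 = 1.9
Imag: -6.5 - 14.8 = -21.3

1.9000 - 21.3000i


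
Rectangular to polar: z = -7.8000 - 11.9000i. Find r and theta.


r = sqrt(60.84+141.61) = sqrt(202.45) = 14.2285
theta = atan2(-11.9, -7.8) = -123.2433 degrees

r = 14.2285, theta = -123.2433 degrees


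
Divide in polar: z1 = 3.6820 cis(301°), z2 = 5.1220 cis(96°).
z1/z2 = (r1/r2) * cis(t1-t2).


r = 3.6820 / 5.1220 = 0.7189
theta = 301° - 96° = 205° = 205° (mod 360)

0.7189 cis(205°)


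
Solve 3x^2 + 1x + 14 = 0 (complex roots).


disc = 1^2 - 4*3*14 = 1 - 168 = -167
sqrt(|disc|) = sqrt(167) = 12.9228
Real part = -1/(2*3) = -0.1667
Imag part = 12.9228/(2*3) = 2.1538

-0.1667 ± 2.1538i


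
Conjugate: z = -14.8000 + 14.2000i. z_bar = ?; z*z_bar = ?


z_bar = -14.8000 - 14.2000i
z*z_bar = (-14.8)^2 + 14.2^2 = 219.04 + 201.64 = 420.68

z_bar = -14.8000 - 14.2000i, z*z_bar = 420.68


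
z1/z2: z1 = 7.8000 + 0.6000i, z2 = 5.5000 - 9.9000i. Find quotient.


Conjugate of z2 = 5.5000 + 9.9000i
Numerator: (7.8000 + 0.6000i)(5.5000 + 9.9000i) = 36.9600 + 80.5200i
Denominator: 5.5^2 + (-9.9)^2 = 128.26
Result = (36.9600 + 80.5200i)/128.26

0.2882 + 0.6278i


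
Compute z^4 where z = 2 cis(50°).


r^4 = 2^4 = 16
n*theta = 4*50° = 200° = 200° (mod 360)
a = 16*cos(200°) = -15.0351
b = 16*sin(200°) = -5.4723

16 cis(200°) = -15.0351 - 5.4723i


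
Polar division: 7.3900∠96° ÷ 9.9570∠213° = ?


r = 7.3900 / 9.9570 = 0.7422
theta = 96° - 213° = -117° = 243° (mod 360)

0.7422 cis(243°)


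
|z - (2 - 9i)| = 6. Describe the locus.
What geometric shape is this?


|z - z0| = r is a circle with center z0 and radius r.
Center = (2, -9), radius = 6

Circle with center (2, -9) and radius 6


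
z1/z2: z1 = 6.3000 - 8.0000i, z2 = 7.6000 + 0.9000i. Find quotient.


Conjugate of z2 = 7.6000 - 0.9000i
Numerator: (6.3000 - 8.0000i)(7.6000 - 0.9000i) = 40.6800 - 66.4700i
Denominator: 7.6^2 + 0.9^2 = 58.57
Result = (40.6800 - 66.4700i)/58.57

0.6946 - 1.1349i


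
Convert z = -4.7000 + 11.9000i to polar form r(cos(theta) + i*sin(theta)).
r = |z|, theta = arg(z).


r = sqrt(22.09+141.61) = sqrt(163.7) = 12.7945
theta = atan2(11.9, -4.7) = 111.5519 degrees

r = 12.7945, theta = 111.5519 degrees


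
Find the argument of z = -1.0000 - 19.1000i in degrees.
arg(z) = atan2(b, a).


Re = -1, Im = -19.1
arg = atan2(-19.1, -1) = -92.9970 degrees

arg(z) = -92.9970 degrees


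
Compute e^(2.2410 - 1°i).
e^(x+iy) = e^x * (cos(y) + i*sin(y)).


e^2.2410 = 9.4027
cos(-1°) = 0.99985
sin(-1°) = -0.01745
Real = 9.4027*0.99985 = 9.4013
Imag = 9.4027*(-0.01745) = -0.1641

9.4013 - 0.1641i


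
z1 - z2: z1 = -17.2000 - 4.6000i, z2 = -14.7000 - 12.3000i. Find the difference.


Real: -17.2 + 14.7 = -2.5
Imag: -4.6 + 12.3 = 7.7

-2.5000 + 7.7000i


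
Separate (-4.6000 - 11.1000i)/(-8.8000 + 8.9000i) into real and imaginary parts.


Multiply by conjugate: (-4.6000 - 11.1000i)(-8.8000 - 8.9000i) / ((-8.8)^2 + 8.9^2)
Numerator real = -4.6*(-8.8) - (11.1)*8.9 = -58.31
Numerator imag = -11.1*(-8.8) - (-4.6)*8.9 = 138.62
Denominator = 156.65
Re(z) = -58.31/156.65 = -0.3722
Im(z) = 138.62/156.65 = 0.8849

Re(z) = -0.3722, Im(z) = 0.8849


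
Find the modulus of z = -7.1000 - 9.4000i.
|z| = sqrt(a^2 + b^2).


|z| = sqrt((-7.1)^2 + (-9.4)^2) = sqrt(50.41 + 88.36) = sqrt(138.77) = 11.7801

|z| = 11.7801


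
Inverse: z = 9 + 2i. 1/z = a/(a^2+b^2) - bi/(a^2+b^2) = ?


|z|^2 = 81+4 = 85
1/z = (9 - 2i)/85

1/z = 0.1059 - 0.0235i


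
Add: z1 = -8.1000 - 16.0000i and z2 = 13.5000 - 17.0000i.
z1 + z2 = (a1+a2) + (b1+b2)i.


Real: -8.1 + 13.5 = 5.4
Imag: -16 - 17 = -33

5.4000 - 33.0000i


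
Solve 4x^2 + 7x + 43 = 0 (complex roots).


disc = 7^2 - 4*4*43 = 49 - 688 = -639
sqrt(|disc|) = sqrt(639) = 25.2784
Real part = -7/(2*4) = -0.8750
Imag part = 25.2784/(2*4) = 3.1598

-0.8750 ± 3.1598i


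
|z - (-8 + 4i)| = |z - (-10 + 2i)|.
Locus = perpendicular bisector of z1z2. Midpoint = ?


Equal distances means the locus is the perpendicular bisector of z1 and z2.
Midpoint = ((-8+(-10))/2, (4+2)/2) = (-9.0000, 3.0000)

Perpendicular bisector through (-9.0000, 3.0000)


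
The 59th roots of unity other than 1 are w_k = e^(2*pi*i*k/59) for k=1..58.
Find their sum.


With w = e^(2*pi*i/59), all 59 of the 59th roots of unity w^0 = 1, w, ..., w^(58) sum to 0: 1 + w + ... + w^(58) = (1 - w^59)/(1 - w) = 0 since w^59 = 1, w ≠ 1.
Removing the root 1: w + w^2 + ... + w^(58) = 0 - 1 = -1

Sum = -1


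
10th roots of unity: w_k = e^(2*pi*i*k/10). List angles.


The 10th roots of unity are cis(360k/10°) for k=0..9
Angle step = 360/10 = 36°
Primitive root: cis(36°)
Primitive root = 0.8090 + 0.5878i

10 roots at angles: 0°, 36°, 72°, 108°, 144°, 180°, 216°, 252°, 288°, 324°


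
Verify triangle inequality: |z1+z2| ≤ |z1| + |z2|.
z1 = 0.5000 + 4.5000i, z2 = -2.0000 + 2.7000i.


|z1| = sqrt(0.5^2 + 4.5^2) = sqrt(20.5) = 4.5277
|z2| = sqrt((-2)^2 + 2.7^2) = sqrt(11.29) = 3.3601
z1+z2 = -1.5000 + 7.2000i
|z1+z2| = sqrt(54.09) = 7.3546
|z1|+|z2| = 4.5277 + 3.3601 = 7.8878

|z1+z2| = 7.3546 ≤ |z1|+|z2| = 7.8878 (verified)


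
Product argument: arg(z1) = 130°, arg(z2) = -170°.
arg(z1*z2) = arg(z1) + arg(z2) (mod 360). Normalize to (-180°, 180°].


arg(z1*z2) = 130° - 170° = -40°
Normalized to (-180°, 180°]: -40°

-40°


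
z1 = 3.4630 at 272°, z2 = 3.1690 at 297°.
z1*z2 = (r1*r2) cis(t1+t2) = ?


r = 3.4630 * 3.1690 = 10.9742
theta = 272° + 297° = 569° = 209° (mod 360)

10.9742 cis(209°)


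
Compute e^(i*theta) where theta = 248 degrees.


cos(248°) = -0.3746
sin(248°) = -0.9272

e^(i*248°) = -0.3746 - 0.9272i


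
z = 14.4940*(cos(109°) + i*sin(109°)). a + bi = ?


a = 14.4940*cos(109°) = 14.4940*(-0.32557) = -4.7188
b = 14.4940*sin(109°) = 14.4940*0.9455186 = 13.7043

-4.7188 + 13.7043i


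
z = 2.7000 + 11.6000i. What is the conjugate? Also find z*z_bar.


z_bar = 2.7000 - 11.6000i
z*z_bar = 2.7^2 + 11.6^2 = 7.29 + 134.56 = 141.85

z_bar = 2.7000 - 11.6000i, z*z_bar = 141.85


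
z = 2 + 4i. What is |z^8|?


|z| = sqrt(4+16) = sqrt(20) = 4.4721
|z^8| = |z|^8 = (sqrt(20))^8 = 20^4 = 160000

|z^8| = 160000


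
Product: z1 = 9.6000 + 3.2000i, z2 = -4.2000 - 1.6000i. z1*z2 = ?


Real = 9.6*(-4.2) - 3.2*(-1.6) = -40.32 - (-5.12) = -35.2
Imag = 9.6*(-1.6) - (4.2)*3.2 = -15.36 - (13.44) = -28.8

-35.2000 - 28.8000i


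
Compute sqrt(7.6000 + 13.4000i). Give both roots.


|z| = sqrt(57.76+179.56) = 15.4052
sqrt((|z|+a)/2) = sqrt((15.4052+7.6)/2) = sqrt(11.5026) = 3.3915
sqrt((|z|-a)/2) = sqrt((15.4052-7.6)/2) = sqrt(3.9026) = 1.9755

±(3.3915 + 1.9755i) i.e. 3.3915 + 1.9755i and -3.3915 - 1.9755i


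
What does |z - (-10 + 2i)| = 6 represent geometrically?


|z - z0| = r is a circle with center z0 and radius r.
Center = (-10, 2), radius = 6

Circle with center (-10, 2) and radius 6


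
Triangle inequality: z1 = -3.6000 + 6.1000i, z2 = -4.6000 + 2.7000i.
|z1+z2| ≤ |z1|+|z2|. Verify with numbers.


|z1| = sqrt((-3.6)^2 + 6.1^2) = sqrt(50.17) = 7.0831
|z2| = sqrt((-4.6)^2 + 2.7^2) = sqrt(28.45) = 5.3339
z1+z2 = -8.2000 + 8.8000i
|z1+z2| = sqrt(144.68) = 12.0283
|z1|+|z2| = 7.0831 + 5.3339 = 12.4170

|z1+z2| = 12.0283 ≤ |z1|+|z2| = 12.4170 (verified)


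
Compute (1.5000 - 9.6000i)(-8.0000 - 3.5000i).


Real = 1.5*(-8) - (-9.6)*(-3.5) = -12 - 33.6 = -45.6
Imag = 1.5*(-3.5) - (8)*(-9.6) = -5.25 + 76.8 = 71.55

-45.6000 + 71.5500i


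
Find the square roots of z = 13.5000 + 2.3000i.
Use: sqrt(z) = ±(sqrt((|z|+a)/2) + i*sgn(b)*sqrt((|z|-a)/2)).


|z| = sqrt(182.25+5.29) = 13.6945
sqrt((|z|+a)/2) = sqrt((13.6945+13.5)/2) = sqrt(13.5973) = 3.6874
sqrt((|z|-a)/2) = sqrt((13.6945-13.5)/2) = sqrt(0.0973) = 0.3119

±(3.6874 + 0.3119i) i.e. 3.6874 + 0.3119i and -3.6874 - 0.3119i


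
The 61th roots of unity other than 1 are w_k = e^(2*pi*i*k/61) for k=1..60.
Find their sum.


With w = e^(2*pi*i/61), all 61 of the 61th roots of unity w^0 = 1, w, ..., w^(60) sum to 0: 1 + w + ... + w^(60) = (1 - w^61)/(1 - w) = 0 since w^61 = 1, w ≠ 1.
Removing the root 1: w + w^2 + ... + w^(60) = 0 - 1 = -1

Sum = -1


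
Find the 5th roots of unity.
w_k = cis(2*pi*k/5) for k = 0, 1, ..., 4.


The 5th roots of unity are cis(360k/5°) for k=0..4
Angle step = 360/5 = 72°
Primitive root: cis(72°)
Primitive root = 0.3090 + 0.9511i

5 roots at angles: 0°, 72°, 144°, 216°, 288°


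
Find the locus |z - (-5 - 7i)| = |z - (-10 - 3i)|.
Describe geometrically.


Equal distances means the locus is the perpendicular bisector of z1 and z2.
Midpoint = ((-5+(-10))/2, (-7+(-3))/2) = (-7.5000, -5.0000)

Perpendicular bisector through (-7.5000, -5.0000)


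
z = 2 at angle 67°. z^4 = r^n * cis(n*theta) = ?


r^4 = 2^4 = 16
n*theta = 4*67° = 268° = 268° (mod 360)
a = 16*cos(268°) = -0.5584
b = 16*sin(268°) = -15.9903

16 cis(268°) = -0.5584 - 15.9903i


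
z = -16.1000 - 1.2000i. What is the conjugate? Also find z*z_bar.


z_bar = -16.1000 + 1.2000i
z*z_bar = (-16.1)^2 + (-1.2)^2 = 259.21 + 1.44 = 260.65

z_bar = -16.1000 + 1.2000i, z*z_bar = 260.65


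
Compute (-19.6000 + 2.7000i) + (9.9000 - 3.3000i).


Real: -19.6 + 9.9 = -9.7
Imag: 2.7 - 3.3 = -0.6

-9.7000 - 0.6000i


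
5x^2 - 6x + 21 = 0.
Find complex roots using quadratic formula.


disc = (-6)^2 - 4*5*21 = 36 - 420 = -384
sqrt(|disc|) = sqrt(384) = 19.5959
Real part = 6/(2*5) = 0.6000
Imag part = 19.5959/(2*5) = 1.9596

0.6000 ± 1.9596i


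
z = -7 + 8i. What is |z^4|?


|z| = sqrt(49+64) = sqrt(113) = 10.6301
|z^4| = |z|^4 = (sqrt(113))^4 = 113^2 = 12769

|z^4| = 12769


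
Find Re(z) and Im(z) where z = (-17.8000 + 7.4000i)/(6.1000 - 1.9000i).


Multiply by conjugate: (-17.8000 + 7.4000i)(6.1000 + 1.9000i) / (6.1^2 + (-1.9)^2)
Numerator real = -17.8*6.1 + 7.4*(-1.9) = -122.64
Numerator imag = 7.4*6.1 - (-17.8)*(-1.9) = 11.32
Denominator = 40.82
Re(z) = -122.64/40.82 = -3.0044
Im(z) = 11.32/40.82 = 0.2773

Re(z) = -3.0044, Im(z) = 0.2773


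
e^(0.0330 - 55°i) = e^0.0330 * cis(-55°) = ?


e^0.0330 = 1.03355
cos(-55°) = 0.5736
sin(-55°) = -0.81915
Real = 1.03355*0.5736 = 0.5928
Imag = 1.03355*(-0.81915) = -0.8466

0.5928 - 0.8466i


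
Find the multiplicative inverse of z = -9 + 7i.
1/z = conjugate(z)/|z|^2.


|z|^2 = 81+49 = 130
1/z = (-9 - 7i)/130

1/z = -0.0692 - 0.0538i


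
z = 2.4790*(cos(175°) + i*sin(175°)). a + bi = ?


a = 2.4790*cos(175°) = 2.4790*(-0.9962) = -2.4696
b = 2.4790*sin(175°) = 2.4790*0.08716 = 0.2161

-2.4696 + 0.2161i


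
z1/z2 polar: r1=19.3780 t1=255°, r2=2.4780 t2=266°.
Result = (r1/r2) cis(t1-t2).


r = 19.3780 / 2.4780 = 7.8200
theta = 255° - 266° = -11° = 349° (mod 360)

7.8200 cis(349°)


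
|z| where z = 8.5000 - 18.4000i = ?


|z| = sqrt(8.5^2 + (-18.4)^2) = sqrt(72.25 + 338.56) = sqrt(410.81) = 20.2684

|z| = 20.2684


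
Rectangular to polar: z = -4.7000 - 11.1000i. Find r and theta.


r = sqrt(22.09+123.21) = sqrt(145.3) = 12.0540
theta = atan2(-11.1, -4.7) = -112.9489 degrees

r = 12.0540, theta = -112.9489 degrees


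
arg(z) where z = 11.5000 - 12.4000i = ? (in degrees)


Re = 11.5, Im = -12.4
arg = atan2(-12.4, 11.5) = -47.1566 degrees

arg(z) = -47.1566 degrees


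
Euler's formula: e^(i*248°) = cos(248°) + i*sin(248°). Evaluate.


cos(248°) = -0.3746
sin(248°) = -0.9272

e^(i*248°) = -0.3746 - 0.9272i


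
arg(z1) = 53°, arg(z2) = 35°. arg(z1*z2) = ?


arg(z1*z2) = 53° + 35° = 88°
Normalized to (-180°, 180°]: 88°

88°


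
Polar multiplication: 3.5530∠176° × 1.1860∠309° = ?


r = 3.5530 * 1.1860 = 4.2139
theta = 176° + 309° = 485° = 125° (mod 360)

4.2139 cis(125°)


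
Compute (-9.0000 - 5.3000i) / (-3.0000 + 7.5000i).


Conjugate of z2 = -3.0000 - 7.5000i
Numerator: (-9.0000 - 5.3000i)(-3.0000 - 7.5000i) = -12.7500 + 83.4000i
Denominator: (-3)^2 + 7.5^2 = 65.25
Result = (-12.7500 + 83.4000i)/65.25

-0.1954 + 1.2782i


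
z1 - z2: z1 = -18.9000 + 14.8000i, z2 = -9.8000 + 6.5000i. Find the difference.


Real: -18.9 + 9.8 = -9.1
Imag: 14.8 - 6.5 = 8.3

-9.1000 + 8.3000i


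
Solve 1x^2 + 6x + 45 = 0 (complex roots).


disc = 6^2 - 4*1*45 = 36 - 180 = -144
sqrt(|disc|) = sqrt(144) = 12.0000
Real part = -6/(2*1) = -3.0000
Imag part = 12.0000/(2*1) = 6.0000

-3.0000 ± 6.0000i


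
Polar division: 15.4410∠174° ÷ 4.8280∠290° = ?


r = 15.4410 / 4.8280 = 3.1982
theta = 174° - 290° = -116° = 244° (mod 360)

3.1982 cis(244°)


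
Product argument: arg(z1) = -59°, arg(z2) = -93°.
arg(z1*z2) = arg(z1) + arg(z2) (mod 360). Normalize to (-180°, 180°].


arg(z1*z2) = -59° - 93° = -152°
Normalized to (-180°, 180°]: -152°

-152°


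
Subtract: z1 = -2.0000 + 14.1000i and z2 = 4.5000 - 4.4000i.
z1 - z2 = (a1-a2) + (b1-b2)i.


Real: -2 - 4.5 = -6.5
Imag: 14.1 + 4.4 = 18.5

-6.5000 + 18.5000i


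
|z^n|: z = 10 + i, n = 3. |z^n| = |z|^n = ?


|z| = sqrt(100+1) = sqrt(101) = 10.0499
|z^3| = |z|^3 = (sqrt(101))^3 = 101*sqrt(101)

|z^3| = 101*sqrt(101) ≈ 1015.0374


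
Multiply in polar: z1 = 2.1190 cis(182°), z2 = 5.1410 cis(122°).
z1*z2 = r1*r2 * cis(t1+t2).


r = 2.1190 * 5.1410 = 10.8938
theta = 182° + 122° = 304° = 304° (mod 360)

10.8938 cis(304°)


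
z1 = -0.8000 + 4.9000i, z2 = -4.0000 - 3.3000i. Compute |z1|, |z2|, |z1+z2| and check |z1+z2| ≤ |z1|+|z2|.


|z1| = sqrt((-0.8)^2 + 4.9^2) = sqrt(24.65) = 4.9649
|z2| = sqrt((-4)^2 + (-3.3)^2) = sqrt(26.89) = 5.1856
z1+z2 = -4.8000 + 1.6000i
|z1+z2| = sqrt(25.6) = 5.0596
|z1|+|z2| = 4.9649 + 5.1856 = 10.1505

|z1+z2| = 5.0596 ≤ |z1|+|z2| = 10.1505 (verified)


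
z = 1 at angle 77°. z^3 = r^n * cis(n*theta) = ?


r^3 = 1^3 = 1
n*theta = 3*77° = 231° = 231° (mod 360)
a = 1*cos(231°) = -0.6293
b = 1*sin(231°) = -0.7771

1 cis(231°) = -0.6293 - 0.7771i


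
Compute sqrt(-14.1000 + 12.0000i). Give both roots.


|z| = sqrt(198.81+144) = 18.5151
sqrt((|z|+a)/2) = sqrt((18.5151+(-14.1))/2) = sqrt(2.2076) = 1.4858
sqrt((|z|-a)/2) = sqrt((18.5151-(-14.1))/2) = sqrt(16.3076) = 4.0383

±(1.4858 + 4.0383i) i.e. 1.4858 + 4.0383i and -1.4858 - 4.0383i


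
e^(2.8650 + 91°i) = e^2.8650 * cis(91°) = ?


e^2.8650 = 17.5491
cos(91°) = -0.017452
sin(91°) = 0.999848
Real = 17.5491*(-0.017452) = -0.3063
Imag = 17.5491*0.999848 = 17.5464

-0.3063 + 17.5464i


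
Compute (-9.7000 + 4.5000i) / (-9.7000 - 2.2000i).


Conjugate of z2 = -9.7000 + 2.2000i
Numerator: (-9.7000 + 4.5000i)(-9.7000 + 2.2000i) = 84.1900 - 64.9900i
Denominator: (-9.7)^2 + (-2.2)^2 = 98.93
Result = (84.1900 - 64.9900i)/98.93

0.8510 - 0.6569i


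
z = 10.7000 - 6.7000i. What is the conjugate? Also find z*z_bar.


z_bar = 10.7000 + 6.7000i
z*z_bar = 10.7^2 + (-6.7)^2 = 114.49 + 44.89 = 159.38

z_bar = 10.7000 + 6.7000i, z*z_bar = 159.38


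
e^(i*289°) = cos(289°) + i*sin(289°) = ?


cos(289°) = 0.3256
sin(289°) = -0.9455

e^(i*289°) = 0.3256 - 0.9455i


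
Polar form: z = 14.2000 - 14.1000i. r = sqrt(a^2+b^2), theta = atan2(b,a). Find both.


r = sqrt(201.64+198.81) = sqrt(400.45) = 20.0112
theta = atan2(-14.1, 14.2) = -44.7975 degrees

r = 20.0112, theta = -44.7975 degrees


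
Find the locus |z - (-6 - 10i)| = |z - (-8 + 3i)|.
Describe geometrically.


Equal distances means the locus is the perpendicular bisector of z1 and z2.
Midpoint = ((-6+(-8))/2, (-10+3)/2) = (-7.0000, -3.5000)

Perpendicular bisector through (-7.0000, -3.5000)


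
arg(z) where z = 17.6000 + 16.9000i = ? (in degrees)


Re = 17.6, Im = 16.9
arg = atan2(16.9, 17.6) = 43.8376 degrees

arg(z) = 43.8376 degrees


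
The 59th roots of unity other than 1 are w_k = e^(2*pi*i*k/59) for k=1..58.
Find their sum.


With w = e^(2*pi*i/59), all 59 of the 59th roots of unity w^0 = 1, w, ..., w^(58) sum to 0: 1 + w + ... + w^(58) = (1 - w^59)/(1 - w) = 0 since w^59 = 1, w ≠ 1.
Removing the root 1: w + w^2 + ... + w^(58) = 0 - 1 = -1

Sum = -1


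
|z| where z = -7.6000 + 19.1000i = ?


|z| = sqrt((-7.6)^2 + 19.1^2) = sqrt(57.76 + 364.81) = sqrt(422.57) = 20.5565

|z| = 20.5565


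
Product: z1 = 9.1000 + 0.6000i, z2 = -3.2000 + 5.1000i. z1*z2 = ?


Real = 9.1*(-3.2) - 0.6*5.1 = -29.12 - 3.06 = -32.18
Imag = 9.1*5.1 - (3.2)*0.6 = 46.41 - (1.92) = 44.49

-32.1800 + 44.4900i


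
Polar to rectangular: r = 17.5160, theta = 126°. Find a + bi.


a = 17.5160*cos(126°) = 17.5160*(-0.587785) = -10.2956
b = 17.5160*sin(126°) = 17.5160*0.809017 = 14.1707

-10.2956 + 14.1707i


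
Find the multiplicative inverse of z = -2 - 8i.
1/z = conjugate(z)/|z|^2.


|z|^2 = 4+64 = 68
1/z = (-2 + 8i)/68

1/z = -0.0294 + 0.1176i


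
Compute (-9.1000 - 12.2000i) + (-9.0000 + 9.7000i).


Real: -9.1 - 9 = -18.1
Imag: -12.2 + 9.7 = -2.5

-18.1000 - 2.5000i


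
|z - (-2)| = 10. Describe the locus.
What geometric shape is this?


|z - z0| = r is a circle with center z0 and radius r.
Center = (-2, 0), radius = 10

Circle with center (-2, 0) and radius 10


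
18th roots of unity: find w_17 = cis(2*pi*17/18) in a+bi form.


Angle = 360*17/18 = 340°
a = cos(340°) = 0.9397
b = sin(340°) = -0.3420

0.9397 - 0.3420i


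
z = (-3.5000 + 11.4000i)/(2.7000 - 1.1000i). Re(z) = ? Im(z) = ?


Multiply by conjugate: (-3.5000 + 11.4000i)(2.7000 + 1.1000i) / (2.7^2 + (-1.1)^2)
Numerator real = -3.5*2.7 + 11.4*(-1.1) = -21.99
Numerator imag = 11.4*2.7 - (-3.5)*(-1.1) = 26.93
Denominator = 8.5
Re(z) = -21.99/8.5 = -2.5871
Im(z) = 26.93/8.5 = 3.1682

Re(z) = -2.5871, Im(z) = 3.1682


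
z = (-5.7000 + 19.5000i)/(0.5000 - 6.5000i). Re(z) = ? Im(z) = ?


Multiply by conjugate: (-5.7000 + 19.5000i)(0.5000 + 6.5000i) / (0.5^2 + (-6.5)^2)
Numerator real = -5.7*0.5 + 19.5*(-6.5) = -129.6
Numerator imag = 19.5*0.5 - (-5.7)*(-6.5) = -27.3
Denominator = 42.5
Re(z) = -129.6/42.5 = -3.0494
Im(z) = -27.3/42.5 = -0.6424

Re(z) = -3.0494, Im(z) = -0.6424


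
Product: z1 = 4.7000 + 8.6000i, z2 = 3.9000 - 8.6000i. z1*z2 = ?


Real = 4.7*3.9 - 8.6*(-8.6) = 18.33 - (-73.96) = 92.29
Imag = 4.7*(-8.6) + 3.9*8.6 = -40.42 + 33.54 = -6.88

92.2900 - 6.8800i


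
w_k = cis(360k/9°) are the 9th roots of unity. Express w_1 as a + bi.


Angle = 360*1/9 = 40°
a = cos(40°) = 0.7660
b = sin(40°) = 0.6428

0.7660 + 0.6428i


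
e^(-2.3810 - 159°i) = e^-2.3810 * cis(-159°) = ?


e^-2.3810 = 0.09246
cos(-159°) = -0.9336
sin(-159°) = -0.3584
Real = 0.09246*(-0.9336) = -0.0863
Imag = 0.09246*(-0.3584) = -0.0331

-0.0863 - 0.0331i


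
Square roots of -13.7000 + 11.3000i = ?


|z| = sqrt(187.69+127.69) = 17.7589
sqrt((|z|+a)/2) = sqrt((17.7589+(-13.7))/2) = sqrt(2.0295) = 1.4246
sqrt((|z|-a)/2) = sqrt((17.7589-(-13.7))/2) = sqrt(15.7295) = 3.9660

±(1.4246 + 3.9660i) i.e. 1.4246 + 3.9660i and -1.4246 - 3.9660i


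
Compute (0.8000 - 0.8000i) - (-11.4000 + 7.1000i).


Real: 0.8 + 11.4 = 12.2
Imag: -0.8 - 7.1 = -7.9

12.2000 - 7.9000i


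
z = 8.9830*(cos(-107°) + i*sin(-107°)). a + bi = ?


a = 8.9830*cos(-107°) = 8.9830*(-0.29237) = -2.6264
b = 8.9830*sin(-107°) = 8.9830*(-0.956305) = -8.5905

-2.6264 - 8.5905i


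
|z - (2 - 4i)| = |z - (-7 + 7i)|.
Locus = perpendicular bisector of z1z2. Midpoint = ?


Equal distances means the locus is the perpendicular bisector of z1 and z2.
Midpoint = ((2+(-7))/2, (-4+7)/2) = (-2.5000, 1.5000)

Perpendicular bisector through (-2.5000, 1.5000)


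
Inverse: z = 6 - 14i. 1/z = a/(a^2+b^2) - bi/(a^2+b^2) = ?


|z|^2 = 36+196 = 232
1/z = (6 + 14i)/232

1/z = 0.0259 + 0.0603i


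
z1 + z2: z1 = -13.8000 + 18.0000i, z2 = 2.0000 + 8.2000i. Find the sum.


Real: -13.8 + 2 = -11.8
Imag: 18 + 8.2 = 26.2

-11.8000 + 26.2000i


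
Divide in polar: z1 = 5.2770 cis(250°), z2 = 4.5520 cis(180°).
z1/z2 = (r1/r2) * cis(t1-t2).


r = 5.2770 / 4.5520 = 1.1593
theta = 250° - 180° = 70° = 70° (mod 360)

1.1593 cis(70°)


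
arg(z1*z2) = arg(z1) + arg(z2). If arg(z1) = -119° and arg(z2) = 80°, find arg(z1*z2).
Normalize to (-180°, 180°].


arg(z1*z2) = -119° + 80° = -39°
Normalized to (-180°, 180°]: -39°

-39°


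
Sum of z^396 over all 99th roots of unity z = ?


The roots are w_k = w^k with w = e^(2*pi*i/99), and (w^k)^396 = (w^396)^k.
So S = 1 + u + u^2 + ... + u^(98) with u = w^396.
396 = 4*99 + 0, so 396 is a multiple of 99 and u = (w^99)^4 = 1.
Every one of the 99 terms equals 1: S = 99

S = 99


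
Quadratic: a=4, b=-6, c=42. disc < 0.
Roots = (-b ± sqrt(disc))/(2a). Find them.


disc = (-6)^2 - 4*4*42 = 36 - 672 = -636
sqrt(|disc|) = sqrt(636) = 25.2190
Real part = 6/(2*4) = 0.7500
Imag part = 25.2190/(2*4) = 3.1524

0.7500 ± 3.1524i


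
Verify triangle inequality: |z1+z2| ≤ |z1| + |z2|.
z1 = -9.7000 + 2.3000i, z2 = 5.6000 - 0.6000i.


|z1| = sqrt((-9.7)^2 + 2.3^2) = sqrt(99.38) = 9.9690
|z2| = sqrt(5.6^2 + (-0.6)^2) = sqrt(31.72) = 5.6321
z1+z2 = -4.1000 + 1.7000i
|z1+z2| = sqrt(19.7) = 4.4385
|z1|+|z2| = 9.9690 + 5.6321 = 15.6011

|z1+z2| = 4.4385 ≤ |z1|+|z2| = 15.6011 (verified)


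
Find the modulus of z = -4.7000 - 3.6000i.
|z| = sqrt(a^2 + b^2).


|z| = sqrt((-4.7)^2 + (-3.6)^2) = sqrt(22.09 + 12.96) = sqrt(35.05) = 5.9203

|z| = 5.9203


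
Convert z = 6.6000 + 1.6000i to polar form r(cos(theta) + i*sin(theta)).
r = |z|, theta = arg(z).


r = sqrt(43.56+2.56) = sqrt(46.12) = 6.7912
theta = atan2(1.6, 6.6) = 13.6270 degrees

r = 6.7912, theta = 13.6270 degrees


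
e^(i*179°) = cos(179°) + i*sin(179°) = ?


cos(179°) = -0.9998
sin(179°) = 0.0175

e^(i*179°) = -0.9998 + 0.0175i


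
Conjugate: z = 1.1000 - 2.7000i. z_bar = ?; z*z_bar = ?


z_bar = 1.1000 + 2.7000i
z*z_bar = 1.1^2 + (-2.7)^2 = 1.21 + 7.29 = 8.5

z_bar = 1.1000 + 2.7000i, z*z_bar = 8.5


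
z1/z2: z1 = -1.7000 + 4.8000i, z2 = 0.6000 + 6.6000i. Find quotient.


Conjugate of z2 = 0.6000 - 6.6000i
Numerator: (-1.7000 + 4.8000i)(0.6000 - 6.6000i) = 30.6600 + 14.1000i
Denominator: 0.6^2 + 6.6^2 = 43.92
Result = (30.6600 + 14.1000i)/43.92

0.6981 + 0.3210i


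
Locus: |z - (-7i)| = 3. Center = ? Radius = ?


|z - z0| = r is a circle with center z0 and radius r.
Center = (0, -7), radius = 3

Circle with center (0, -7) and radius 3


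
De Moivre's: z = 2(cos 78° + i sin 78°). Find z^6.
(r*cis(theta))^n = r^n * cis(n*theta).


r^6 = 2^6 = 64
n*theta = 6*78° = 468° = 108° (mod 360)
a = 64*cos(108°) = -19.7771
b = 64*sin(108°) = 60.8676

64 cis(108°) = -19.7771 + 60.8676i


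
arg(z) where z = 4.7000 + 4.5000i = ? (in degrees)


Re = 4.7, Im = 4.5
arg = atan2(4.5, 4.7) = 43.7546 degrees

arg(z) = 43.7546 degrees


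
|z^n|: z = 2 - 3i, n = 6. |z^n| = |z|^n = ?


|z| = sqrt(4+9) = sqrt(13) = 3.6056
|z^6| = |z|^6 = (sqrt(13))^6 = 13^3 = 2197

|z^6| = 2197


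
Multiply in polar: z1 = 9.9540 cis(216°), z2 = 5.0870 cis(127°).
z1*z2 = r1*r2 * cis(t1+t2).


r = 9.9540 * 5.0870 = 50.6360
theta = 216° + 127° = 343° = 343° (mod 360)

50.6360 cis(343°)


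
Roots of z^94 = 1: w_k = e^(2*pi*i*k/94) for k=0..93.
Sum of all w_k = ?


The sum of all 94th roots of unity is 0.
Geometric series: (1 - w^94)/(1 - w) = (1-1)/(1-w) = 0 since w^94 = 1, w ≠ 1.
Alternatively: coefficient of z^93 in z^94 - 1 is 0.

0


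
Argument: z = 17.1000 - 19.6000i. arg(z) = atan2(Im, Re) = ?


Re = 17.1, Im = -19.6
arg = atan2(-19.6, 17.1) = -48.8970 degrees

arg(z) = -48.8970 degrees


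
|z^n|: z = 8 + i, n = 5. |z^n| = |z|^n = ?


|z| = sqrt(64+1) = sqrt(65) = 8.0623
|z^5| = |z|^5 = (sqrt(65))^5 = 65^2 * sqrt(65) = 4225*sqrt(65)

|z^5| = 4225*sqrt(65) ≈ 34063.0390


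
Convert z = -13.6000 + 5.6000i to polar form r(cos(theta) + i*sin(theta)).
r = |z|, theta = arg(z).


r = sqrt(184.96+31.36) = sqrt(216.32) = 14.7078
theta = atan2(5.6, -13.6) = 157.6199 degrees

r = 14.7078, theta = 157.6199 degrees


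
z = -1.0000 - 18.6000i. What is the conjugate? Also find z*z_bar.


z_bar = -1.0000 + 18.6000i
z*z_bar = (-1)^2 + (-18.6)^2 = 1 + 345.96 = 346.96

z_bar = -1.0000 + 18.6000i, z*z_bar = 346.96


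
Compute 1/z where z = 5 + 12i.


|z|^2 = 25+144 = 169
1/z = (5 - 12i)/169

1/z = 0.0296 - 0.0710i


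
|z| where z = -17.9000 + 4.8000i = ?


|z| = sqrt((-17.9)^2 + 4.8^2) = sqrt(320.41 + 23.04) = sqrt(343.45) = 18.5324

|z| = 18.5324


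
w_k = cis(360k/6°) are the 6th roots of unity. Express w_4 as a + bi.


Angle = 360*4/6 = 240°
a = cos(240°) = -0.5000
b = sin(240°) = -0.8660

-0.5000 - 0.8660i


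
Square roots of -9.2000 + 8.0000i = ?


|z| = sqrt(84.64+64) = 12.1918
sqrt((|z|+a)/2) = sqrt((12.1918+(-9.2))/2) = sqrt(1.4959) = 1.2231
sqrt((|z|-a)/2) = sqrt((12.1918-(-9.2))/2) = sqrt(10.6959) = 3.2705

±(1.2231 + 3.2705i) i.e. 1.2231 + 3.2705i and -1.2231 - 3.2705i


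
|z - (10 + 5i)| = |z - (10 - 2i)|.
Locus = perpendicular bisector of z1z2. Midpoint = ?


Equal distances means the locus is the perpendicular bisector of z1 and z2.
Midpoint = ((10+10)/2, (5+(-2))/2) = (10.0000, 1.5000)

Perpendicular bisector through (10.0000, 1.5000)


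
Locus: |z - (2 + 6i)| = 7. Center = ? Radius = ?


|z - z0| = r is a circle with center z0 and radius r.
Center = (2, 6), radius = 7

Circle with center (2, 6) and radius 7


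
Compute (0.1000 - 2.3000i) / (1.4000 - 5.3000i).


Conjugate of z2 = 1.4000 + 5.3000i
Numerator: (0.1000 - 2.3000i)(1.4000 + 5.3000i) = 12.3300 - 2.6900i
Denominator: 1.4^2 + (-5.3)^2 = 30.05
Result = (12.3300 - 2.6900i)/30.05

0.4103 - 0.0895i


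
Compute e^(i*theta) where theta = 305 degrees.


cos(305°) = 0.5736
sin(305°) = -0.8192

e^(i*305°) = 0.5736 - 0.8192i


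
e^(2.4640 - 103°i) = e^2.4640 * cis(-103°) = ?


e^2.4640 = 11.7517
cos(-103°) = -0.224951
sin(-103°) = -0.97437
Real = 11.7517*(-0.224951) = -2.6436
Imag = 11.7517*(-0.97437) = -11.4505

-2.6436 - 11.4505i


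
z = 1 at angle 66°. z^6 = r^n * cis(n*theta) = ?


r^6 = 1^6 = 1
n*theta = 6*66° = 396° = 36° (mod 360)
a = 1*cos(36°) = 0.8090
b = 1*sin(36°) = 0.5878

1 cis(36°) = 0.8090 + 0.5878i


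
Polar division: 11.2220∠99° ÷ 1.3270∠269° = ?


r = 11.2220 / 1.3270 = 8.4567
theta = 99° - 269° = -170° = 190° (mod 360)

8.4567 cis(190°)


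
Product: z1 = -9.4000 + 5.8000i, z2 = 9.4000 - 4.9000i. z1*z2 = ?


Real = -9.4*9.4 - 5.8*(-4.9) = -88.36 - (-28.42) = -59.94
Imag = -9.4*(-4.9) + 9.4*5.8 = 46.06 + 54.52 = 100.58

-59.9400 + 100.5800i


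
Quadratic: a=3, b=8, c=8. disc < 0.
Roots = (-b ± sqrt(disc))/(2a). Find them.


disc = 8^2 - 4*3*8 = 64 - 96 = -32
sqrt(|disc|) = sqrt(32) = 5.6569
Real part = -8/(2*3) = -1.3333
Imag part = 5.6569/(2*3) = 0.9428

-1.3333 ± 0.9428i


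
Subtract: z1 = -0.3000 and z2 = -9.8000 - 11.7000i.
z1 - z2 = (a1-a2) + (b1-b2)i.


Real: -0.3 + 9.8 = 9.5
Imag: 0 + 11.7 = 11.7

9.5000 + 11.7000i


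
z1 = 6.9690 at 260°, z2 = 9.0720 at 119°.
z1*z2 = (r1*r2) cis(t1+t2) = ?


r = 6.9690 * 9.0720 = 63.2228
theta = 260° + 119° = 379° = 19° (mod 360)

63.2228 cis(19°)


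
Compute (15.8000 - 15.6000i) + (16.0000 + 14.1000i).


Real: 15.8 + 16 = 31.8
Imag: -15.6 + 14.1 = -1.5

31.8000 - 1.5000i


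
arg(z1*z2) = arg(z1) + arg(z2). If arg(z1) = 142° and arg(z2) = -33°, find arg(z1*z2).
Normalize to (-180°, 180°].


arg(z1*z2) = 142° - 33° = 109°
Normalized to (-180°, 180°]: 109°

109°


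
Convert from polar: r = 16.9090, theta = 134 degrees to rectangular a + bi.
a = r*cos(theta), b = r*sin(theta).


a = 16.9090*cos(134°) = 16.9090*(-0.69466) = -11.7460
b = 16.9090*sin(134°) = 16.9090*0.71934 = 12.1633

-11.7460 + 12.1633i


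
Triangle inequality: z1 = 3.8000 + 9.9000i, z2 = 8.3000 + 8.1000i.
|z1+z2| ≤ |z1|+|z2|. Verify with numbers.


|z1| = sqrt(3.8^2 + 9.9^2) = sqrt(112.45) = 10.6042
|z2| = sqrt(8.3^2 + 8.1^2) = sqrt(134.5) = 11.5974
z1+z2 = 12.1000 + 18.0000i
|z1+z2| = sqrt(470.41) = 21.6889
|z1|+|z2| = 10.6042 + 11.5974 = 22.2016

|z1+z2| = 21.6889 ≤ |z1|+|z2| = 22.2016 (verified)


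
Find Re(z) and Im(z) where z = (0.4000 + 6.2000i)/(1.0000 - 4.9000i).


Multiply by conjugate: (0.4000 + 6.2000i)(1.0000 + 4.9000i) / (1^2 + (-4.9)^2)
Numerator real = 0.4*1 + 6.2*(-4.9) = -29.98
Numerator imag = 6.2*1 - 0.4*(-4.9) = 8.16
Denominator = 25.01
Re(z) = -29.98/25.01 = -1.1987
Im(z) = 8.16/25.01 = 0.3263

Re(z) = -1.1987, Im(z) = 0.3263


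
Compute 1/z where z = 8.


|z|^2 = 64+0 = 64
1/z = (8 - 0i)/64

1/z = 0.1250 + 0i


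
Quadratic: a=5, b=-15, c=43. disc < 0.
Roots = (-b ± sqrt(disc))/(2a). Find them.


disc = (-15)^2 - 4*5*43 = 225 - 860 = -635
sqrt(|disc|) = sqrt(635) = 25.1992
Real part = 15/(2*5) = 1.5000
Imag part = 25.1992/(2*5) = 2.5199

1.5000 ± 2.5199i


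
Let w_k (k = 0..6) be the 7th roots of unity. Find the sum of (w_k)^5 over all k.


The roots are w_k = w^k with w = e^(2*pi*i/7), and (w^k)^5 = (w^5)^k.
So S = 1 + u + u^2 + ... + u^(6) with u = w^5.
5 = 0*7 + 5, so 5 is not a multiple of 7: u = w^5 ≠ 1 (w is a primitive 7th root), while u^7 = (w^7)^5 = 1.
Geometric series: S = (1 - u^7)/(1 - u) = (1 - 1)/(1 - u) = 0

S = 0


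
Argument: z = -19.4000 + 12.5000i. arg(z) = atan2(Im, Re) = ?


Re = -19.4, Im = 12.5
arg = atan2(12.5, -19.4) = 147.2051 degrees

arg(z) = 147.2051 degrees


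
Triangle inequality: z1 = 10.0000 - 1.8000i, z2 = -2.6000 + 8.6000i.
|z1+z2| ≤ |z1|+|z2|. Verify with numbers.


|z1| = sqrt(10^2 + (-1.8)^2) = sqrt(103.24) = 10.1607
|z2| = sqrt((-2.6)^2 + 8.6^2) = sqrt(80.72) = 8.9844
z1+z2 = 7.4000 + 6.8000i
|z1+z2| = sqrt(101) = 10.0499
|z1|+|z2| = 10.1607 + 8.9844 = 19.1451

|z1+z2| = 10.0499 ≤ |z1|+|z2| = 19.1451 (verified)


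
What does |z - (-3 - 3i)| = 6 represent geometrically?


|z - z0| = r is a circle with center z0 and radius r.
Center = (-3, -3), radius = 6

Circle with center (-3, -3) and radius 6


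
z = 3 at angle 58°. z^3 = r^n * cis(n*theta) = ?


r^3 = 3^3 = 27
n*theta = 3*58° = 174° = 174° (mod 360)
a = 27*cos(174°) = -26.8521
b = 27*sin(174°) = 2.8223

27 cis(174°) = -26.8521 + 2.8223i


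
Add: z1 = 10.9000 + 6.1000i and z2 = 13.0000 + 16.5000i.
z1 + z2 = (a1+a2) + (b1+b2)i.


Real: 10.9 + 13 = 23.9
Imag: 6.1 + 16.5 = 22.6

23.9000 + 22.6000i


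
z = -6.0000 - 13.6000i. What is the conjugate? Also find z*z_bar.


z_bar = -6.0000 + 13.6000i
z*z_bar = (-6)^2 + (-13.6)^2 = 36 + 184.96 = 220.96

z_bar = -6.0000 + 13.6000i, z*z_bar = 220.96


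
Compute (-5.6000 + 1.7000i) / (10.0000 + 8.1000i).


Conjugate of z2 = 10.0000 - 8.1000i
Numerator: (-5.6000 + 1.7000i)(10.0000 - 8.1000i) = -42.2300 + 62.3600i
Denominator: 10^2 + 8.1^2 = 165.61
Result = (-42.2300 + 62.3600i)/165.61

-0.2550 + 0.3765i


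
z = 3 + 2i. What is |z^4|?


|z| = sqrt(9+4) = sqrt(13) = 3.6056
|z^4| = |z|^4 = (sqrt(13))^4 = 13^2 = 169

|z^4| = 169


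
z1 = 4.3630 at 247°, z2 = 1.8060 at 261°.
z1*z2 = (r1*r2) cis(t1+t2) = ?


r = 4.3630 * 1.8060 = 7.8796
theta = 247° + 261° = 508° = 148° (mod 360)

7.8796 cis(148°)


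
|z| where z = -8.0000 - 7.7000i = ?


|z| = sqrt((-8)^2 + (-7.7)^2) = sqrt(64 + 59.29) = sqrt(123.29) = 11.1036

|z| = 11.1036


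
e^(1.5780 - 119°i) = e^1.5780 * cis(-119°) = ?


e^1.5780 = 4.8453
cos(-119°) = -0.4848
sin(-119°) = -0.87462
Real = 4.8453*(-0.4848) = -2.3490
Imag = 4.8453*(-0.87462) = -4.2378

-2.3490 - 4.2378i


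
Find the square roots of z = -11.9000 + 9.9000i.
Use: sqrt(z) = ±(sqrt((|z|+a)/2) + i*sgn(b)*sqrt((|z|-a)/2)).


|z| = sqrt(141.61+98.01) = 15.4797
sqrt((|z|+a)/2) = sqrt((15.4797+(-11.9))/2) = sqrt(1.7898) = 1.3378
sqrt((|z|-a)/2) = sqrt((15.4797-(-11.9))/2) = sqrt(13.6898) = 3.7000

±(1.3378 + 3.7000i) i.e. 1.3378 + 3.7000i and -1.3378 - 3.7000i


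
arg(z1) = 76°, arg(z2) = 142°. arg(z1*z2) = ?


arg(z1*z2) = 76° + 142° = 218°
Normalized to (-180°, 180°]: -142°

-142°


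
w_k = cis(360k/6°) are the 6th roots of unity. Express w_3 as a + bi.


Angle = 360*3/6 = 180°
a = cos(180°) = -1.0000
b = sin(180°) = 0

-1.0000 + 0i


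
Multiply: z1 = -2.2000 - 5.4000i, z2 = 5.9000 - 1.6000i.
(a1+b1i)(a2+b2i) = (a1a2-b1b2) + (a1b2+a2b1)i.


Real = -2.2*5.9 - (-5.4)*(-1.6) = -12.98 - 8.64 = -21.62
Imag = -2.2*(-1.6) + 5.9*(-5.4) = 3.52 - (31.86) = -28.34

-21.6200 - 28.3400i


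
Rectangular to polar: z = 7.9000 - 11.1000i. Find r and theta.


r = sqrt(62.41+123.21) = sqrt(185.62) = 13.6242
theta = atan2(-11.1, 7.9) = -54.5601 degrees

r = 13.6242, theta = -54.5601 degrees


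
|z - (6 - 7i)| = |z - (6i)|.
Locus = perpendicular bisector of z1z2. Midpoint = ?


Equal distances means the locus is the perpendicular bisector of z1 and z2.
Midpoint = ((6+0)/2, (-7+6)/2) = (3.0000, -0.5000)

Perpendicular bisector through (3.0000, -0.5000)


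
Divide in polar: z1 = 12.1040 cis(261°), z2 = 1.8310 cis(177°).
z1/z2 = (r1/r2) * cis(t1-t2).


r = 12.1040 / 1.8310 = 6.6106
theta = 261° - 177° = 84° = 84° (mod 360)

6.6106 cis(84°)


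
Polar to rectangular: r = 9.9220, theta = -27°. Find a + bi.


a = 9.9220*cos(-27°) = 9.9220*0.89101 = 8.8406
b = 9.9220*sin(-27°) = 9.9220*(-0.45399) = -4.5045

8.8406 - 4.5045i


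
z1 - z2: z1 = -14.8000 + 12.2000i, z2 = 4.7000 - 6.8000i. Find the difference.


Real: -14.8 - 4.7 = -19.5
Imag: 12.2 + 6.8 = 19

-19.5000 + 19.0000i


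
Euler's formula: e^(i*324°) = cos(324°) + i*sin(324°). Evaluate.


cos(324°) = 0.8090
sin(324°) = -0.5878

e^(i*324°) = 0.8090 - 0.5878i


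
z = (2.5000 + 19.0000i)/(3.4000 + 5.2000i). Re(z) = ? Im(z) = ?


Multiply by conjugate: (2.5000 + 19.0000i)(3.4000 - 5.2000i) / (3.4^2 + 5.2^2)
Numerator real = 2.5*3.4 + 19*5.2 = 107.3
Numerator imag = 19*3.4 - 2.5*5.2 = 51.6
Denominator = 38.6
Re(z) = 107.3/38.6 = 2.7798
Im(z) = 51.6/38.6 = 1.3368

Re(z) = 2.7798, Im(z) = 1.3368


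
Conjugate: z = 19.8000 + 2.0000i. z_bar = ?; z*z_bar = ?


z_bar = 19.8000 - 2.0000i
z*z_bar = 19.8^2 + 2^2 = 392.04 + 4 = 396.04

z_bar = 19.8000 - 2.0000i, z*z_bar = 396.04


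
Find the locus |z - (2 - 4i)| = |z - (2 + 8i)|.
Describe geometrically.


Equal distances means the locus is the perpendicular bisector of z1 and z2.
Midpoint = ((2+2)/2, (-4+8)/2) = (2.0000, 2.0000)

Perpendicular bisector through (2.0000, 2.0000)


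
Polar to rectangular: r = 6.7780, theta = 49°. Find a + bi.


a = 6.7780*cos(49°) = 6.7780*0.65606 = 4.4468
b = 6.7780*sin(49°) = 6.7780*0.7547 = 5.1154

4.4468 + 5.1154i


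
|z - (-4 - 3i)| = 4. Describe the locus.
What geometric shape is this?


|z - z0| = r is a circle with center z0 and radius r.
Center = (-4, -3), radius = 4

Circle with center (-4, -3) and radius 4


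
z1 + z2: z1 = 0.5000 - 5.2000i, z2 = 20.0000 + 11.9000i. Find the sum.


Real: 0.5 + 20 = 20.5
Imag: -5.2 + 11.9 = 6.7

20.5000 + 6.7000i


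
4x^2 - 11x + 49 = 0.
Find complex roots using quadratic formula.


disc = (-11)^2 - 4*4*49 = 121 - 784 = -663
sqrt(|disc|) = sqrt(663) = 25.7488
Real part = 11/(2*4) = 1.3750
Imag part = 25.7488/(2*4) = 3.2186

1.3750 ± 3.2186i


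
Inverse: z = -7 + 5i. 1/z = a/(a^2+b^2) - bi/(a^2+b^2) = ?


|z|^2 = 49+25 = 74
1/z = (-7 - 5i)/74

1/z = -0.0946 - 0.0676i


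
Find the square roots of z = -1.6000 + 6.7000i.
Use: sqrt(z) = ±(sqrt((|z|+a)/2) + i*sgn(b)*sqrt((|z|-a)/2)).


|z| = sqrt(2.56+44.89) = 6.8884
sqrt((|z|+a)/2) = sqrt((6.8884+(-1.6))/2) = sqrt(2.6442) = 1.6261
sqrt((|z|-a)/2) = sqrt((6.8884-(-1.6))/2) = sqrt(4.2442) = 2.0601

±(1.6261 + 2.0601i) i.e. 1.6261 + 2.0601i and -1.6261 - 2.0601i


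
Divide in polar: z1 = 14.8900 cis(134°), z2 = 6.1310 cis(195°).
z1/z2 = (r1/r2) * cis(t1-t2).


r = 14.8900 / 6.1310 = 2.4286
theta = 134° - 195° = -61° = 299° (mod 360)

2.4286 cis(299°)


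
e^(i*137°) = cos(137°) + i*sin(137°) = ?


cos(137°) = -0.7314
sin(137°) = 0.6820

e^(i*137°) = -0.7314 + 0.6820i


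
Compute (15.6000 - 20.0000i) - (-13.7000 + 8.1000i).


Real: 15.6 + 13.7 = 29.3
Imag: -20 - 8.1 = -28.1

29.3000 - 28.1000i


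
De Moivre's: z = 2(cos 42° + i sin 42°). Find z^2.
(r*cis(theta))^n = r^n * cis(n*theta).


r^2 = 2^2 = 4
n*theta = 2*42° = 84° = 84° (mod 360)
a = 4*cos(84°) = 0.4181
b = 4*sin(84°) = 3.9781

4 cis(84°) = 0.4181 + 3.9781i


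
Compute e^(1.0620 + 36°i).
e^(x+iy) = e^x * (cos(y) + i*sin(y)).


e^1.0620 = 2.8921
cos(36°) = 0.80902
sin(36°) = 0.5878
Real = 2.8921*0.80902 = 2.3398
Imag = 2.8921*0.5878 = 1.7000

2.3398 + 1.7000i


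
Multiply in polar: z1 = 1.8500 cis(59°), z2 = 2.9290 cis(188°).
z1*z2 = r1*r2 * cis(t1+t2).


r = 1.8500 * 2.9290 = 5.4186
theta = 59° + 188° = 247° = 247° (mod 360)

5.4186 cis(247°)
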